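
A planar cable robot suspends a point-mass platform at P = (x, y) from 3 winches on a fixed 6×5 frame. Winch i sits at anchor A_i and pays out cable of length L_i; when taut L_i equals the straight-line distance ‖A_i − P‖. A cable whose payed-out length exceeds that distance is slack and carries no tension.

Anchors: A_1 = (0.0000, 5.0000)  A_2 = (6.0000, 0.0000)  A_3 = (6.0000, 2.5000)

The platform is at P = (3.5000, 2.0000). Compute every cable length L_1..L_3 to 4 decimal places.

L_1 = √((0.0000−3.5000)² + (5.0000−2.0000)²) = 4.6098
L_2 = √((6.0000−3.5000)² + (0.0000−2.0000)²) = 3.2016
L_3 = √((6.0000−3.5000)² + (2.5000−2.0000)²) = 2.5495

(4.6098, 3.2016, 2.5495)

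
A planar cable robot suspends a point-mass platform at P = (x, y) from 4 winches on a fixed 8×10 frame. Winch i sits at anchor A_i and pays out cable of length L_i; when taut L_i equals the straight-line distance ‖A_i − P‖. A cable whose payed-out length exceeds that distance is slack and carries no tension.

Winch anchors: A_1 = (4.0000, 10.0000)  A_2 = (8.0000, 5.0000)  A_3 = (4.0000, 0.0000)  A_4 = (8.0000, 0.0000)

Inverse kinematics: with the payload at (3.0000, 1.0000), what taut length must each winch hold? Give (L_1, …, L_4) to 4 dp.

L_1: Δ = A_1−P = (1.0000, 9.0000) → ‖Δ‖ = √82.0000 = 9.0554
L_2: Δ = A_2−P = (5.0000, 4.0000) → ‖Δ‖ = √41.0000 = 6.4031
L_3: Δ = A_3−P = (1.0000, -1.0000) → ‖Δ‖ = √2.0000 = 1.4142
L_4: Δ = A_4−P = (5.0000, -1.0000) → ‖Δ‖ = √26.0000 = 5.0990

(9.0554, 6.4031, 1.4142, 5.0990)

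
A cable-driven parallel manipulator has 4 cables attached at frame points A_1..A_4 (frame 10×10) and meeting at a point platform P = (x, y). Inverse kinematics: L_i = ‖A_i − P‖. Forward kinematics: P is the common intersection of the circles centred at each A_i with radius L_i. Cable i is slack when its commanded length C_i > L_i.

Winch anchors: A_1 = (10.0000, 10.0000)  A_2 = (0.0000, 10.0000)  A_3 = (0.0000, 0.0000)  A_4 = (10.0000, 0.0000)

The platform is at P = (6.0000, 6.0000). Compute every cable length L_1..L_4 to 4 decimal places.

L_1 = √((10.0000−6.0000)² + (10.0000−6.0000)²) = 5.6569
L_2 = √((0.0000−6.0000)² + (10.0000−6.0000)²) = 7.2111
L_3 = √((0.0000−6.0000)² + (0.0000−6.0000)²) = 8.4853
L_4 = √((10.0000−6.0000)² + (0.0000−6.0000)²) = 7.2111

(5.6569, 7.2111, 8.4853, 7.2111)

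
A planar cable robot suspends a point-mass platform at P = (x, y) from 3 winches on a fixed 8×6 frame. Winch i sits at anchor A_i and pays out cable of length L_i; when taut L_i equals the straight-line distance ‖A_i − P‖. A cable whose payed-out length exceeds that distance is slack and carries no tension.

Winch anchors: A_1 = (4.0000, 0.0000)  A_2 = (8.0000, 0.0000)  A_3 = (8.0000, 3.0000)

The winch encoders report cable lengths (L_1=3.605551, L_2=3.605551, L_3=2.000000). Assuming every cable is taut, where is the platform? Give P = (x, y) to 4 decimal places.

(6.0000, 3.0000)

circle eqns → linear via eq_j − eq_1; set q_j = A_j·A_j − L_j²
q_1 = 16.0000+0.0000−13.0000 = 3.0000
-8.0000·x + 0.0000·y = q_1−q_2 = -48.0000
-8.0000·x − 6.0000·y = q_1−q_3 = -66.0000
solve first two rows → x=6.0000, y=3.0000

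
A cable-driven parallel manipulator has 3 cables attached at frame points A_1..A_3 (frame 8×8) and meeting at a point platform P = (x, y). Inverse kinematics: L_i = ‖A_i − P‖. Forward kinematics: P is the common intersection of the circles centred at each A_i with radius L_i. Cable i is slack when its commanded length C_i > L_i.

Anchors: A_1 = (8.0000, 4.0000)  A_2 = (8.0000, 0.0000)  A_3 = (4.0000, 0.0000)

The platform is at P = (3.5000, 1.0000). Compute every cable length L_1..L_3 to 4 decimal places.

cable 1: Δx=4.5000, Δy=3.0000; L_1 = √(Δx²+Δy²) = 5.4083
cable 2: Δx=4.5000, Δy=-1.0000; L_2 = √(Δx²+Δy²) = 4.6098
cable 3: Δx=0.5000, Δy=-1.0000; L_3 = √(Δx²+Δy²) = 1.1180

(5.4083, 4.6098, 1.1180)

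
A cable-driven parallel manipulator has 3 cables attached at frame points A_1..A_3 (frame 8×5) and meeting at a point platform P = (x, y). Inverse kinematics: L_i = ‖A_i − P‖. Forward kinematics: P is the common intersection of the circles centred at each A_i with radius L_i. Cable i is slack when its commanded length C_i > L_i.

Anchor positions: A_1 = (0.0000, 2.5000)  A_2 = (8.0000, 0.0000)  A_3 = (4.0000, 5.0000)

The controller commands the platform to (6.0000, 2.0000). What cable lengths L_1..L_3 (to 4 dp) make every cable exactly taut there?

cable 1: Δx=-6.0000, Δy=0.5000; L_1 = √(Δx²+Δy²) = 6.0208
cable 2: Δx=2.0000, Δy=-2.0000; L_2 = √(Δx²+Δy²) = 2.8284
cable 3: Δx=-2.0000, Δy=3.0000; L_3 = √(Δx²+Δy²) = 3.6056

(6.0208, 2.8284, 3.6056)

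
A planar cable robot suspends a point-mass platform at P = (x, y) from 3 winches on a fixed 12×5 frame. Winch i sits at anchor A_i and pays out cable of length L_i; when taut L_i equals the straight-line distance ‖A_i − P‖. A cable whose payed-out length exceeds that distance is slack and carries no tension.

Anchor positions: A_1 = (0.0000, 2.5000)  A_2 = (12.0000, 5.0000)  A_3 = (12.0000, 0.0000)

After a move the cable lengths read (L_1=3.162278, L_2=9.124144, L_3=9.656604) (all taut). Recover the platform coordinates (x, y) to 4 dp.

(3.0000, 3.5000)

circle eqns → linear via eq_j − eq_1; set q_j = A_j·A_j − L_j²
q_1 = 0.0000+6.2500−10.0000 = -3.7500
-24.0000·x − 5.0000·y = q_1−q_2 = -89.5000
-24.0000·x + 5.0000·y = q_1−q_3 = -54.5000
solve first two rows → x=3.0000, y=3.5000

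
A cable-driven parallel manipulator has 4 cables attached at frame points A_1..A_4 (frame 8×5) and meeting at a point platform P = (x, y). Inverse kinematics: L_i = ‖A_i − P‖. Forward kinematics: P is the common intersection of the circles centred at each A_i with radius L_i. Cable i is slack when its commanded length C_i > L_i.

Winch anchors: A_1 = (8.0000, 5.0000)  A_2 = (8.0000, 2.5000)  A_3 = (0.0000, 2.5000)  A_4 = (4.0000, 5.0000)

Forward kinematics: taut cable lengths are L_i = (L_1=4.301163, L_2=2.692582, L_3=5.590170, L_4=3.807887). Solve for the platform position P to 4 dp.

circle eqns → linear via eq_j − eq_1; set c_j = A_j·A_j − L_j²
c_1 = 64.0000+25.0000−18.5000 = 70.5000
0.0000·x + 5.0000·y = c_1−c_2 = 7.5000
16.0000·x + 5.0000·y = c_1−c_3 = 95.5000
8.0000·x + 0.0000·y = c_1−c_4 = 44.0000
solve first two rows → x=5.5000, y=1.5000
check cable 4: ‖A_4−P‖² = 14.5000 ≈ L_4² = 14.5000 ✓

(5.5000, 1.5000)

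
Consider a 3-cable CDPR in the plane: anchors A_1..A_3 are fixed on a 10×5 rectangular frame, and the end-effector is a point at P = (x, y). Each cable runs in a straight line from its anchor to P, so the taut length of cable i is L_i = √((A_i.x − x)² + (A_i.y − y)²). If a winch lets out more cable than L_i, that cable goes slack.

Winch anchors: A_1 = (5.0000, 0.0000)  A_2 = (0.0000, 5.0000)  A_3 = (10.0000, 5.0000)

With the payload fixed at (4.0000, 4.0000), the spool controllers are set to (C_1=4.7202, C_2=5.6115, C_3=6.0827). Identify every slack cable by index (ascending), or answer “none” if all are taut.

1, 2

i=1: geometric 4.1231 vs commanded 4.7202 ⇒ slack
i=2: geometric 4.1231 vs commanded 5.6115 ⇒ slack
i=3: geometric 6.0828 vs commanded 6.0827 ⇒ taut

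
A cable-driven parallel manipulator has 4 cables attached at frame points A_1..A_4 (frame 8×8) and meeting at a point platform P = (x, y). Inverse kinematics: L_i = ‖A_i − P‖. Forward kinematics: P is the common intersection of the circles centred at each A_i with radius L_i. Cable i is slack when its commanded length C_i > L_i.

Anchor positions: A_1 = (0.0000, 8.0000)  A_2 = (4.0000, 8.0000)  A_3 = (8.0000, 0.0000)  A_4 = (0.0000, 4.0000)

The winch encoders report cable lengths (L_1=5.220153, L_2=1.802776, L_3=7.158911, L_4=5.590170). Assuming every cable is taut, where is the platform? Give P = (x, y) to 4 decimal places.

expand ‖A_i−P‖²=L_i² and subtract eq 1 (c_i ≔ ‖A_i‖²−L_i²)
c_1 = 0.0000+64.0000−27.2500 = 36.7500
eq1−eq2 → [-8.0000  0.0000]·P = -40.0000
eq1−eq3 → [-16.0000  16.0000]·P = 24.0000
eq1−eq4 → [0.0000  8.0000]·P = 52.0000
2×2 solve → P = (5.0000, 6.5000)
check cable 4: ‖A_4−P‖² = 31.2500 ≈ L_4² = 31.2500 ✓

(5.0000, 6.5000)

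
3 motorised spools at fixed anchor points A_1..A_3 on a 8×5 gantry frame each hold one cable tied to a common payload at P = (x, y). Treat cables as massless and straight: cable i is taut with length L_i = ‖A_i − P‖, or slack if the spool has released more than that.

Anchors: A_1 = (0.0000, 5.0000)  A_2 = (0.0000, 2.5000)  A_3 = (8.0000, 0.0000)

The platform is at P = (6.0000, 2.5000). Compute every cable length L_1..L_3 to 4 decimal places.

(6.5000, 6.0000, 3.2016)

L_1 = √((0.0000−6.0000)² + (5.0000−2.5000)²) = 6.5000
L_2 = √((0.0000−6.0000)² + (2.5000−2.5000)²) = 6.0000
L_3 = √((8.0000−6.0000)² + (0.0000−2.5000)²) = 3.2016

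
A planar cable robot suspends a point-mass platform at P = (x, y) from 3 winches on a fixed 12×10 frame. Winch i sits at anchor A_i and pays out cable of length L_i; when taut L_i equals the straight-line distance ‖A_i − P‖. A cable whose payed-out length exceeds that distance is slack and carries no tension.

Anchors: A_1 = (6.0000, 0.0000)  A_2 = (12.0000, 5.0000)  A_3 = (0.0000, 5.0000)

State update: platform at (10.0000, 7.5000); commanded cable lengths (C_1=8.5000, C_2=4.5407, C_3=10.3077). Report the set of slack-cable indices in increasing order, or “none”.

cable 1: √((-4.0000)²+(-7.5000)²)=8.5000, C_1=8.5000: taut
cable 2: √((2.0000)²+(-2.5000)²)=3.2016, C_2=4.5407: slack
cable 3: √((-10.0000)²+(-2.5000)²)=10.3078, C_3=10.3077: taut

2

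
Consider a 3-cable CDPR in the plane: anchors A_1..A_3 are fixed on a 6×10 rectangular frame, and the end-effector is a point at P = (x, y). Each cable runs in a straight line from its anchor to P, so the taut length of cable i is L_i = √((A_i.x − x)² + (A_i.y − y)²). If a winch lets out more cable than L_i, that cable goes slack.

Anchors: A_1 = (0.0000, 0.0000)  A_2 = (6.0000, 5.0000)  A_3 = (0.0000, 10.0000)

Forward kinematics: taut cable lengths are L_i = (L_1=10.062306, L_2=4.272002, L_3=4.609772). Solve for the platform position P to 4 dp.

(4.5000, 9.0000)

each cable: (A_i−P)·(A_i−P) = L_i²; let k_i = ‖A_i‖²−L_i²
k_1 = 0.0000+0.0000−101.2500 = -101.2500
row 1: -12.0000x − 10.0000y = -144.0000  (k_2=42.7500)
row 2: 0.0000x − 20.0000y = -180.0000  (k_3=78.7500)
Cramer on rows 1–2 → x = 4.5000, y = 9.0000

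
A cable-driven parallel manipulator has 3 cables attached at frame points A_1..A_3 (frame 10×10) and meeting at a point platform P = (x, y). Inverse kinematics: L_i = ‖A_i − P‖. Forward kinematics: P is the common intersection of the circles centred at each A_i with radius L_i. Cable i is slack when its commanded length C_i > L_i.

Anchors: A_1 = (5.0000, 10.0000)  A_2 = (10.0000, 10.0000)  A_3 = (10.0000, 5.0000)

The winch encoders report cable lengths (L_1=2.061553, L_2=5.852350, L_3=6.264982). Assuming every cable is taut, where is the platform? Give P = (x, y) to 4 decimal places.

circle eqns → linear via eq_j − eq_1; set k_j = A_j·A_j − L_j²
k_1 = 25.0000+100.0000−4.2500 = 120.7500
-10.0000·x + 0.0000·y = k_1−k_2 = -45.0000
-10.0000·x + 10.0000·y = k_1−k_3 = 35.0000
solve first two rows → x=4.5000, y=8.0000

(4.5000, 8.0000)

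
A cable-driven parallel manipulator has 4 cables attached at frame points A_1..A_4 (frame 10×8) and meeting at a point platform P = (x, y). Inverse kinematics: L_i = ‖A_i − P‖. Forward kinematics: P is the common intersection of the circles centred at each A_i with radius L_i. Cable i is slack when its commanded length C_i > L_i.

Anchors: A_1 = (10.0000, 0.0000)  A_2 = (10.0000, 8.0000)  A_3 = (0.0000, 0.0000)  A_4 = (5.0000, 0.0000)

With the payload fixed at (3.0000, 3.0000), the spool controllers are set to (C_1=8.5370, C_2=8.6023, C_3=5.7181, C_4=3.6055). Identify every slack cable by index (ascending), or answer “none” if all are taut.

1, 3

i=1: geometric 7.6158 vs commanded 8.5370 ⇒ slack
i=2: geometric 8.6023 vs commanded 8.6023 ⇒ taut
i=3: geometric 4.2426 vs commanded 5.7181 ⇒ slack
i=4: geometric 3.6056 vs commanded 3.6055 ⇒ taut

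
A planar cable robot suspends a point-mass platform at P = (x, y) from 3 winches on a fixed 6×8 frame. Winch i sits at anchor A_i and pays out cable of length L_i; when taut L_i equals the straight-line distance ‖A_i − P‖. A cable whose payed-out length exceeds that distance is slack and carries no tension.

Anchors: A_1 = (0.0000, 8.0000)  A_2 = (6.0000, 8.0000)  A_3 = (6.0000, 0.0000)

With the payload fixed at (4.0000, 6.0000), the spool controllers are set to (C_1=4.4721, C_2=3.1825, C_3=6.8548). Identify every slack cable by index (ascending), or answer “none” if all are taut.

2, 3

cable 1: √((-4.0000)²+(2.0000)²)=4.4721, C_1=4.4721: taut
cable 2: √((2.0000)²+(2.0000)²)=2.8284, C_2=3.1825: slack
cable 3: √((2.0000)²+(-6.0000)²)=6.3246, C_3=6.8548: slack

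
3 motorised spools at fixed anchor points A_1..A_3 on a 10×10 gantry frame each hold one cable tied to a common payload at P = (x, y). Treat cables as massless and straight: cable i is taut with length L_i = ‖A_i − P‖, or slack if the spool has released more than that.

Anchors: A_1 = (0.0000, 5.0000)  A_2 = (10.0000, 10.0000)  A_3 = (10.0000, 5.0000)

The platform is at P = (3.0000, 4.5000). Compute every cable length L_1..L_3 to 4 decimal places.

L_1: Δ = A_1−P = (-3.0000, 0.5000) → ‖Δ‖ = √9.2500 = 3.0414
L_2: Δ = A_2−P = (7.0000, 5.5000) → ‖Δ‖ = √79.2500 = 8.9022
L_3: Δ = A_3−P = (7.0000, 0.5000) → ‖Δ‖ = √49.2500 = 7.0178

(3.0414, 8.9022, 7.0178)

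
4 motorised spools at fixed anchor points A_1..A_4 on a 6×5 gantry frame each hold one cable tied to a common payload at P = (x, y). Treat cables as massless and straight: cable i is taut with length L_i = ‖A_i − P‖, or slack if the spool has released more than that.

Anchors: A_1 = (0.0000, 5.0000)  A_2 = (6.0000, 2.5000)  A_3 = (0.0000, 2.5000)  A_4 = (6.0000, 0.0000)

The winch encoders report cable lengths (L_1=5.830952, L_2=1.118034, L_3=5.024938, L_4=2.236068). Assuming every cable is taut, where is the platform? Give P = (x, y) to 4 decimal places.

(5.0000, 2.0000)

circle eqns → linear via eq_j − eq_1; set k_j = A_j·A_j − L_j²
k_1 = 0.0000+25.0000−34.0000 = -9.0000
-12.0000·x + 5.0000·y = k_1−k_2 = -50.0000
0.0000·x + 5.0000·y = k_1−k_3 = 10.0000
-12.0000·x + 10.0000·y = k_1−k_4 = -40.0000
solve first two rows → x=5.0000, y=2.0000
check cable 4: ‖A_4−P‖² = 5.0000 ≈ L_4² = 5.0000 ✓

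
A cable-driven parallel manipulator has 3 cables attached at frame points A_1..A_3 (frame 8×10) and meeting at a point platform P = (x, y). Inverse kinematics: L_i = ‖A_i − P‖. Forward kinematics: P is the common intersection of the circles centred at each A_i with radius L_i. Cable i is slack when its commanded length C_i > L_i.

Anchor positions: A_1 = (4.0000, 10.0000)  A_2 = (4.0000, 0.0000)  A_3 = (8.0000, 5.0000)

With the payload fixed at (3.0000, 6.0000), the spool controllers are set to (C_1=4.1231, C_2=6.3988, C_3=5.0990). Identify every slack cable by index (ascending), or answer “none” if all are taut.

cable 1: √((1.0000)²+(4.0000)²)=4.1231, C_1=4.1231: taut
cable 2: √((1.0000)²+(-6.0000)²)=6.0828, C_2=6.3988: slack
cable 3: √((5.0000)²+(-1.0000)²)=5.0990, C_3=5.0990: taut

2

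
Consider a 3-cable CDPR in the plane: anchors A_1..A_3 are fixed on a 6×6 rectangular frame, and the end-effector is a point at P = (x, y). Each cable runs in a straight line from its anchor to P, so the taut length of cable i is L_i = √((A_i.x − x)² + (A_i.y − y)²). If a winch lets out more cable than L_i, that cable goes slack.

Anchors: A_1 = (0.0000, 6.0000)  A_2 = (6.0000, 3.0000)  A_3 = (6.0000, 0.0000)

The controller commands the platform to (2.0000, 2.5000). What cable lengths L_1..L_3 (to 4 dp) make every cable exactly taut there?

L_1: Δ = A_1−P = (-2.0000, 3.5000) → ‖Δ‖ = √16.2500 = 4.0311
L_2: Δ = A_2−P = (4.0000, 0.5000) → ‖Δ‖ = √16.2500 = 4.0311
L_3: Δ = A_3−P = (4.0000, -2.5000) → ‖Δ‖ = √22.2500 = 4.7170

(4.0311, 4.0311, 4.7170)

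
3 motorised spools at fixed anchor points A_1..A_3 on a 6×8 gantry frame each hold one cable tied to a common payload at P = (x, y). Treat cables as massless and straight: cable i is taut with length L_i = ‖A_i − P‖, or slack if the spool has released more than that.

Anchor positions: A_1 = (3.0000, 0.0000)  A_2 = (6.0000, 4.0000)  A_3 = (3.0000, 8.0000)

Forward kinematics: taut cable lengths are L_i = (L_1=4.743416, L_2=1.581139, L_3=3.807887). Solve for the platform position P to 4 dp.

circle eqns → linear via eq_j − eq_1; set c_j = A_j·A_j − L_j²
c_1 = 9.0000+0.0000−22.5000 = -13.5000
-6.0000·x − 8.0000·y = c_1−c_2 = -63.0000
0.0000·x − 16.0000·y = c_1−c_3 = -72.0000
solve first two rows → x=4.5000, y=4.5000

(4.5000, 4.5000)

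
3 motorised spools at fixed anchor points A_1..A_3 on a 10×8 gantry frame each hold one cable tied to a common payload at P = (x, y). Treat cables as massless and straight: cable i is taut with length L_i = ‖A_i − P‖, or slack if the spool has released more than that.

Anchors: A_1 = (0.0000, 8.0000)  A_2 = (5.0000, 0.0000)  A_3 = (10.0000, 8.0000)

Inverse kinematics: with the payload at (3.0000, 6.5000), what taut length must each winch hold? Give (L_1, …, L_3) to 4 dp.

L_1: Δ = A_1−P = (-3.0000, 1.5000) → ‖Δ‖ = √11.2500 = 3.3541
L_2: Δ = A_2−P = (2.0000, -6.5000) → ‖Δ‖ = √46.2500 = 6.8007
L_3: Δ = A_3−P = (7.0000, 1.5000) → ‖Δ‖ = √51.2500 = 7.1589

(3.3541, 6.8007, 7.1589)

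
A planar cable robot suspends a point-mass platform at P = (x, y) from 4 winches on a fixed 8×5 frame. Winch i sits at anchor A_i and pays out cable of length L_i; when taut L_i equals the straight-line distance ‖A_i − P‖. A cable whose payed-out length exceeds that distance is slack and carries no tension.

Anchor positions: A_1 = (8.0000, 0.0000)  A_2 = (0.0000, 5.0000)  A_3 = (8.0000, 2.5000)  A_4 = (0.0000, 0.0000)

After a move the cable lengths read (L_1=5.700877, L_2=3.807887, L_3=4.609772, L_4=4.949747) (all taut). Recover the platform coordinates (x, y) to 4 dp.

each cable: (A_i−P)·(A_i−P) = L_i²; let c_i = ‖A_i‖²−L_i²
c_1 = 64.0000+0.0000−32.5000 = 31.5000
row 1: 16.0000x − 10.0000y = 21.0000  (c_2=10.5000)
row 2: 0.0000x − 5.0000y = -17.5000  (c_3=49.0000)
row 3: 16.0000x + 0.0000y = 56.0000  (c_4=-24.5000)
Cramer on rows 1–2 → x = 3.5000, y = 3.5000
check cable 4: ‖A_4−P‖² = 24.5000 ≈ L_4² = 24.5000 ✓

(3.5000, 3.5000)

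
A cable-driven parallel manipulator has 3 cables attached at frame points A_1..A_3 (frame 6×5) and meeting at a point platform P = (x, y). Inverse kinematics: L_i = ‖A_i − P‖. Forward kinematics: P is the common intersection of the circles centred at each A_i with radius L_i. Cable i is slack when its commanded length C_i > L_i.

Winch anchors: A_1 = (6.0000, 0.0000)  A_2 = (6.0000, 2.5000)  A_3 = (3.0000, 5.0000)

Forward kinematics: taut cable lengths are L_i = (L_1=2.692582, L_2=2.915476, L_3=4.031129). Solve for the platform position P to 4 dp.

circle eqns → linear via eq_j − eq_1; set c_j = A_j·A_j − L_j²
c_1 = 36.0000+0.0000−7.2500 = 28.7500
0.0000·x − 5.0000·y = c_1−c_2 = -5.0000
6.0000·x − 10.0000·y = c_1−c_3 = 11.0000
solve first two rows → x=3.5000, y=1.0000

(3.5000, 1.0000)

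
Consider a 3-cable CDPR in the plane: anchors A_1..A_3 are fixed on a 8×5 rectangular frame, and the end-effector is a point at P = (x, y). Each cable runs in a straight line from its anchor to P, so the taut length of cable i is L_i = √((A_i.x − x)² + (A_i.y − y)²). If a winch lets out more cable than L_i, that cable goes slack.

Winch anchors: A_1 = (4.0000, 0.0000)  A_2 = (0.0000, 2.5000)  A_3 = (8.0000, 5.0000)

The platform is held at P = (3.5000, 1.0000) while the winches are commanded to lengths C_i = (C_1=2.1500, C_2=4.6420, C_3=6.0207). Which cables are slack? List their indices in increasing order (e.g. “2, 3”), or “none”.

i=1: geometric 1.1180 vs commanded 2.1500 ⇒ slack
i=2: geometric 3.8079 vs commanded 4.6420 ⇒ slack
i=3: geometric 6.0208 vs commanded 6.0207 ⇒ taut

1, 2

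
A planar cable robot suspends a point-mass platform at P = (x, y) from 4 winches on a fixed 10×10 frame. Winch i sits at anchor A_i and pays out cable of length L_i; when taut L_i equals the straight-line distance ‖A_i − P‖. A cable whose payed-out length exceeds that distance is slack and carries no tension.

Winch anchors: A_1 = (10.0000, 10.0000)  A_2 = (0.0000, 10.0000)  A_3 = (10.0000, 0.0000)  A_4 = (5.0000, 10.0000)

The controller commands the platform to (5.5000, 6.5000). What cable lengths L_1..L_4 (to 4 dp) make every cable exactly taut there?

(5.7009, 6.5192, 7.9057, 3.5355)

L_1 = √((10.0000−5.5000)² + (10.0000−6.5000)²) = 5.7009
L_2 = √((0.0000−5.5000)² + (10.0000−6.5000)²) = 6.5192
L_3 = √((10.0000−5.5000)² + (0.0000−6.5000)²) = 7.9057
L_4 = √((5.0000−5.5000)² + (10.0000−6.5000)²) = 3.5355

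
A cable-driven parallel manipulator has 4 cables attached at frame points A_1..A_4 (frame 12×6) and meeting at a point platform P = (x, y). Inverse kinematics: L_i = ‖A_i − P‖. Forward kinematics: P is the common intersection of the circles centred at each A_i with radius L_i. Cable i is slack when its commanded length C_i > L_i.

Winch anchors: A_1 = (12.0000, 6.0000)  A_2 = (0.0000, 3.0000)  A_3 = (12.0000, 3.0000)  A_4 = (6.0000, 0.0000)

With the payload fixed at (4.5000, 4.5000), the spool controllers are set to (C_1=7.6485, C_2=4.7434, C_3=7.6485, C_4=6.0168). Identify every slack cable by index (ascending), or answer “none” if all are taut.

cable 1: √((7.5000)²+(1.5000)²)=7.6485, C_1=7.6485: taut
cable 2: √((-4.5000)²+(-1.5000)²)=4.7434, C_2=4.7434: taut
cable 3: √((7.5000)²+(-1.5000)²)=7.6485, C_3=7.6485: taut
cable 4: √((1.5000)²+(-4.5000)²)=4.7434, C_4=6.0168: slack

4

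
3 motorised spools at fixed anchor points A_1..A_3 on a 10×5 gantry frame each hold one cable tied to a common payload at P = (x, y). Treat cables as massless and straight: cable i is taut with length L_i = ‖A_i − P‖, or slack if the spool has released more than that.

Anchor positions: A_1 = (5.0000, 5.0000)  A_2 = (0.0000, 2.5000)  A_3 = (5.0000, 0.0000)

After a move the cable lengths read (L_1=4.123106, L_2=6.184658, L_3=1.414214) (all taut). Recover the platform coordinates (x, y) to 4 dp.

(6.0000, 1.0000)

expand ‖A_i−P‖²=L_i² and subtract eq 1 (q_i ≔ ‖A_i‖²−L_i²)
q_1 = 25.0000+25.0000−17.0000 = 33.0000
eq1−eq2 → [10.0000  5.0000]·P = 65.0000
eq1−eq3 → [0.0000  10.0000]·P = 10.0000
2×2 solve → P = (6.0000, 1.0000)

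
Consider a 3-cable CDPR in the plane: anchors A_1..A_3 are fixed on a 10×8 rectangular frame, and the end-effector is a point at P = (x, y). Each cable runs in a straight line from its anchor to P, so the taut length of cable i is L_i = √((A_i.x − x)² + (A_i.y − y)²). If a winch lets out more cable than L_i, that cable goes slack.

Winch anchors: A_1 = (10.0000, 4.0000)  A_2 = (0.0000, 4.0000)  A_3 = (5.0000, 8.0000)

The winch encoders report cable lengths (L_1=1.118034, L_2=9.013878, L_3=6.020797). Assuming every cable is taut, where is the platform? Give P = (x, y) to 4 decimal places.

(9.0000, 3.5000)

each cable: (A_i−P)·(A_i−P) = L_i²; let k_i = ‖A_i‖²−L_i²
k_1 = 100.0000+16.0000−1.2500 = 114.7500
row 1: 20.0000x + 0.0000y = 180.0000  (k_2=-65.2500)
row 2: 10.0000x − 8.0000y = 62.0000  (k_3=52.7500)
Cramer on rows 1–2 → x = 9.0000, y = 3.5000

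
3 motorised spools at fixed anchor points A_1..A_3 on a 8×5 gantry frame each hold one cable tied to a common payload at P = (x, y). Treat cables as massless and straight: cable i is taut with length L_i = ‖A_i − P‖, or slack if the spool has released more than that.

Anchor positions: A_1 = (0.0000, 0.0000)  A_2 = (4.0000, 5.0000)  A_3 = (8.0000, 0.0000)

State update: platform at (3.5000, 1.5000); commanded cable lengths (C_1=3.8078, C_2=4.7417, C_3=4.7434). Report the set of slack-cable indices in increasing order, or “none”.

2

cable 1: √((-3.5000)²+(-1.5000)²)=3.8079, C_1=3.8078: taut
cable 2: √((0.5000)²+(3.5000)²)=3.5355, C_2=4.7417: slack
cable 3: √((4.5000)²+(-1.5000)²)=4.7434, C_3=4.7434: taut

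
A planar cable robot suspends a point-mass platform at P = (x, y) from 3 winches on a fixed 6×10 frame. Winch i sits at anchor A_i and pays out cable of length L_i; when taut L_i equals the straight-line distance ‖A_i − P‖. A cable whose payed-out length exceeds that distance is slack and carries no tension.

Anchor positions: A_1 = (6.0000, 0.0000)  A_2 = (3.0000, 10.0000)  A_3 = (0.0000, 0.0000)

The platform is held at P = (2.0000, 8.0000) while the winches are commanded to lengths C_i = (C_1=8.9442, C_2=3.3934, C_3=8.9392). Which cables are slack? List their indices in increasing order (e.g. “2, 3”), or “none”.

cable 1: √((4.0000)²+(-8.0000)²)=8.9443, C_1=8.9442: taut
cable 2: √((1.0000)²+(2.0000)²)=2.2361, C_2=3.3934: slack
cable 3: √((-2.0000)²+(-8.0000)²)=8.2462, C_3=8.9392: slack

2, 3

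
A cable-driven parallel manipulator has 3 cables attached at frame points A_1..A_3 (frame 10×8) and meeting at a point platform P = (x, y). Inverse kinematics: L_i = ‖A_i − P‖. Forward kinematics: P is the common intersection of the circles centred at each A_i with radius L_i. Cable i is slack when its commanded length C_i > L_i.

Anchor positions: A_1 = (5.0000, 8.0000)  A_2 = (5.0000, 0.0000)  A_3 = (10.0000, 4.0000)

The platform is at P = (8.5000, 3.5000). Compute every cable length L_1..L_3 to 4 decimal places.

(5.7009, 4.9497, 1.5811)

L_1: Δ = A_1−P = (-3.5000, 4.5000) → ‖Δ‖ = √32.5000 = 5.7009
L_2: Δ = A_2−P = (-3.5000, -3.5000) → ‖Δ‖ = √24.5000 = 4.9497
L_3: Δ = A_3−P = (1.5000, 0.5000) → ‖Δ‖ = √2.5000 = 1.5811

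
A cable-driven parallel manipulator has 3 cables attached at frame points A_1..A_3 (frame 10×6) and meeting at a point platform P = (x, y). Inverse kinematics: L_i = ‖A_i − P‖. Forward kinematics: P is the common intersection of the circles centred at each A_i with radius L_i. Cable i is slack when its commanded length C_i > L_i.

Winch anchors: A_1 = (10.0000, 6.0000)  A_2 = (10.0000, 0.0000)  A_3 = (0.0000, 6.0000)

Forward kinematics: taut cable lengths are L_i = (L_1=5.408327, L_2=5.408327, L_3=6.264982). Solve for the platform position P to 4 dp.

(5.5000, 3.0000)

expand ‖A_i−P‖²=L_i² and subtract eq 1 (k_i ≔ ‖A_i‖²−L_i²)
k_1 = 100.0000+36.0000−29.2500 = 106.7500
eq1−eq2 → [0.0000  12.0000]·P = 36.0000
eq1−eq3 → [20.0000  0.0000]·P = 110.0000
2×2 solve → P = (5.5000, 3.0000)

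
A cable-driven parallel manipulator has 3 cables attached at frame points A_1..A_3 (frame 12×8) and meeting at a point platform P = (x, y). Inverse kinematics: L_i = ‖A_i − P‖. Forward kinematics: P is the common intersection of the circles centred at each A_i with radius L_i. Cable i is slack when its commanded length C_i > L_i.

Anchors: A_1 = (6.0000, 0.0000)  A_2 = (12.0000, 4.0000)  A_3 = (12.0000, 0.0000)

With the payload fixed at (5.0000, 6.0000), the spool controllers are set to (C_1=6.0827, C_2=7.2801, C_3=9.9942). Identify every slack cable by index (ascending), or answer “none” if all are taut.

3

cable 1: √((1.0000)²+(-6.0000)²)=6.0828, C_1=6.0827: taut
cable 2: √((7.0000)²+(-2.0000)²)=7.2801, C_2=7.2801: taut
cable 3: √((7.0000)²+(-6.0000)²)=9.2195, C_3=9.9942: slack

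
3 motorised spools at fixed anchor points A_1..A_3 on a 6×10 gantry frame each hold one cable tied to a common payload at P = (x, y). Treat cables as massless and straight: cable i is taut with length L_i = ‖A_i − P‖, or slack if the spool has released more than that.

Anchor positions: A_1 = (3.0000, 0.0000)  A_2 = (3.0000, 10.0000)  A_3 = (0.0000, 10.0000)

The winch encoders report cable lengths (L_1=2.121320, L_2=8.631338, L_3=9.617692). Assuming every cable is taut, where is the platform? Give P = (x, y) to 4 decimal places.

circle eqns → linear via eq_j − eq_1; set q_j = A_j·A_j − L_j²
q_1 = 9.0000+0.0000−4.5000 = 4.5000
0.0000·x − 20.0000·y = q_1−q_2 = -30.0000
6.0000·x − 20.0000·y = q_1−q_3 = -3.0000
solve first two rows → x=4.5000, y=1.5000

(4.5000, 1.5000)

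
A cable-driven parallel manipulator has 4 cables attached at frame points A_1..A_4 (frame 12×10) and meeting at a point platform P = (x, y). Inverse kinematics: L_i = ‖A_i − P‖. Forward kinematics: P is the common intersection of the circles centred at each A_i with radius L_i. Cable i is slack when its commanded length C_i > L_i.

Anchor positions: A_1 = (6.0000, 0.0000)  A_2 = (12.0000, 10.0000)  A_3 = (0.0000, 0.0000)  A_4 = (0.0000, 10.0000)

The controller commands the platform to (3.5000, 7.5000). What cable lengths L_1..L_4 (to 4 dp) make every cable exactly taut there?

(7.9057, 8.8600, 8.2765, 4.3012)

L_1 = √((6.0000−3.5000)² + (0.0000−7.5000)²) = 7.9057
L_2 = √((12.0000−3.5000)² + (10.0000−7.5000)²) = 8.8600
L_3 = √((0.0000−3.5000)² + (0.0000−7.5000)²) = 8.2765
L_4 = √((0.0000−3.5000)² + (10.0000−7.5000)²) = 4.3012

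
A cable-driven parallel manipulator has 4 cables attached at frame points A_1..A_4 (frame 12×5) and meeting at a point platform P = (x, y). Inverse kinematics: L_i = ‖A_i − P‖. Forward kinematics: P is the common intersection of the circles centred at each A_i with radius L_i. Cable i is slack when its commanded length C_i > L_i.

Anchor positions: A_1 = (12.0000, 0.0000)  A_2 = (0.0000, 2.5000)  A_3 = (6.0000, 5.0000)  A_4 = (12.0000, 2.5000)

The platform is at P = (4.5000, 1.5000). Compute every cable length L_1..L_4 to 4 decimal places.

(7.6485, 4.6098, 3.8079, 7.5664)

cable 1: Δx=7.5000, Δy=-1.5000; L_1 = √(Δx²+Δy²) = 7.6485
cable 2: Δx=-4.5000, Δy=1.0000; L_2 = √(Δx²+Δy²) = 4.6098
cable 3: Δx=1.5000, Δy=3.5000; L_3 = √(Δx²+Δy²) = 3.8079
cable 4: Δx=7.5000, Δy=1.0000; L_4 = √(Δx²+Δy²) = 7.5664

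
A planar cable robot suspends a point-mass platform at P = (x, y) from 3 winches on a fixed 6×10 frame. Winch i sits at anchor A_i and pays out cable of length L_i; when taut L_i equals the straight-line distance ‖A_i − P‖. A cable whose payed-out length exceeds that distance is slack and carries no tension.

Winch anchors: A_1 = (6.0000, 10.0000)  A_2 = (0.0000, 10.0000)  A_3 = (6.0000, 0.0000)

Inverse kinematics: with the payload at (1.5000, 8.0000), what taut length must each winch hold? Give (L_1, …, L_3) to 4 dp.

(4.9244, 2.5000, 9.1788)

L_1: Δ = A_1−P = (4.5000, 2.0000) → ‖Δ‖ = √24.2500 = 4.9244
L_2: Δ = A_2−P = (-1.5000, 2.0000) → ‖Δ‖ = √6.2500 = 2.5000
L_3: Δ = A_3−P = (4.5000, -8.0000) → ‖Δ‖ = √84.2500 = 9.1788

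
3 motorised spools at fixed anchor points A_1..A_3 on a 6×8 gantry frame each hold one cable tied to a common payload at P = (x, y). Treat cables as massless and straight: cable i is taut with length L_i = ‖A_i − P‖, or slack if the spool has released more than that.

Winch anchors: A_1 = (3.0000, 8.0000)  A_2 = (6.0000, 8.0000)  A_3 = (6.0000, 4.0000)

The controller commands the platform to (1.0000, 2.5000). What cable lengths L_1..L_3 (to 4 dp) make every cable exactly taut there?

(5.8523, 7.4330, 5.2202)

L_1: Δ = A_1−P = (2.0000, 5.5000) → ‖Δ‖ = √34.2500 = 5.8523
L_2: Δ = A_2−P = (5.0000, 5.5000) → ‖Δ‖ = √55.2500 = 7.4330
L_3: Δ = A_3−P = (5.0000, 1.5000) → ‖Δ‖ = √27.2500 = 5.2202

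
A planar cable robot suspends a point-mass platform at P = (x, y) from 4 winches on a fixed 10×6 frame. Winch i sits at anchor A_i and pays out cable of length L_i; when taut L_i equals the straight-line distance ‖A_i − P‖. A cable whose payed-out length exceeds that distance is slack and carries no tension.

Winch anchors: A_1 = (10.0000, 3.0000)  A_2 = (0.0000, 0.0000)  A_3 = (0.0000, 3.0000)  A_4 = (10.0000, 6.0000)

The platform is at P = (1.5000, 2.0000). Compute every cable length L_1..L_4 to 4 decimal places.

L_1: Δ = A_1−P = (8.5000, 1.0000) → ‖Δ‖ = √73.2500 = 8.5586
L_2: Δ = A_2−P = (-1.5000, -2.0000) → ‖Δ‖ = √6.2500 = 2.5000
L_3: Δ = A_3−P = (-1.5000, 1.0000) → ‖Δ‖ = √3.2500 = 1.8028
L_4: Δ = A_4−P = (8.5000, 4.0000) → ‖Δ‖ = √88.2500 = 9.3941

(8.5586, 2.5000, 1.8028, 9.3941)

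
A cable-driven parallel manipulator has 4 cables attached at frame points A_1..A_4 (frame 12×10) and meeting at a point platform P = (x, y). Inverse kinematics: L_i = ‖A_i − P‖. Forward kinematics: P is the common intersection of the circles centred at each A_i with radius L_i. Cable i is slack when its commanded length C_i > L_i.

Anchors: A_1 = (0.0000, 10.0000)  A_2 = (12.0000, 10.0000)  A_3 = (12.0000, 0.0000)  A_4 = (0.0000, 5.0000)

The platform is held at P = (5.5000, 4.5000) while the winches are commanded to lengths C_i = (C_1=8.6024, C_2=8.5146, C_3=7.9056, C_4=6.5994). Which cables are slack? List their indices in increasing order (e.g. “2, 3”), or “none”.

1, 4

i=1: geometric 7.7782 vs commanded 8.6024 ⇒ slack
i=2: geometric 8.5147 vs commanded 8.5146 ⇒ taut
i=3: geometric 7.9057 vs commanded 7.9056 ⇒ taut
i=4: geometric 5.5227 vs commanded 6.5994 ⇒ slack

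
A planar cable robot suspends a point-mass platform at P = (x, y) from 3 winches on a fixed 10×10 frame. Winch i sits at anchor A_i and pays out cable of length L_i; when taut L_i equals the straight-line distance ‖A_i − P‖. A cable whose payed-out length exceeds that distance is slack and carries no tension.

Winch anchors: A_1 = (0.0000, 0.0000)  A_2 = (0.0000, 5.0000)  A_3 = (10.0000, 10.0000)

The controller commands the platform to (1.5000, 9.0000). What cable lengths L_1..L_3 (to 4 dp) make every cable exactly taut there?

(9.1241, 4.2720, 8.5586)

L_1: Δ = A_1−P = (-1.5000, -9.0000) → ‖Δ‖ = √83.2500 = 9.1241
L_2: Δ = A_2−P = (-1.5000, -4.0000) → ‖Δ‖ = √18.2500 = 4.2720
L_3: Δ = A_3−P = (8.5000, 1.0000) → ‖Δ‖ = √73.2500 = 8.5586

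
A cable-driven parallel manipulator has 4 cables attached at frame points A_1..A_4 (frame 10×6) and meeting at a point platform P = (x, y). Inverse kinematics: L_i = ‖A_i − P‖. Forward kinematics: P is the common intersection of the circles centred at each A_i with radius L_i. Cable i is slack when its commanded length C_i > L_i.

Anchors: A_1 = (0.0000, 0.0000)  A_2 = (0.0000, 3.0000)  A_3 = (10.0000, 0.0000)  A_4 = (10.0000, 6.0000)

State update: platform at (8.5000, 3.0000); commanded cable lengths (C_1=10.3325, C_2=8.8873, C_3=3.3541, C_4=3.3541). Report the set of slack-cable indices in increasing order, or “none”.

1, 2

cable 1: L_1 = ‖A_1−P‖ = 9.0139;  C_1 = 10.3325 → slack
cable 2: L_2 = ‖A_2−P‖ = 8.5000;  C_2 = 8.8873 → slack
cable 3: L_3 = ‖A_3−P‖ = 3.3541;  C_3 = 3.3541 → taut
cable 4: L_4 = ‖A_4−P‖ = 3.3541;  C_4 = 3.3541 → taut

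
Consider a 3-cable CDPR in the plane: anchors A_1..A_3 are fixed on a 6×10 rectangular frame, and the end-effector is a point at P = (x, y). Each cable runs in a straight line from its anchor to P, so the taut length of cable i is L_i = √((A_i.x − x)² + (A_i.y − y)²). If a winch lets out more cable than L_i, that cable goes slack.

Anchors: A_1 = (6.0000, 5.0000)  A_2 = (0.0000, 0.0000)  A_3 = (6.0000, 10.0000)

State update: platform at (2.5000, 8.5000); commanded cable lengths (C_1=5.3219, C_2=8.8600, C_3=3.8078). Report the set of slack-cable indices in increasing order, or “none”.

1

i=1: geometric 4.9497 vs commanded 5.3219 ⇒ slack
i=2: geometric 8.8600 vs commanded 8.8600 ⇒ taut
i=3: geometric 3.8079 vs commanded 3.8078 ⇒ taut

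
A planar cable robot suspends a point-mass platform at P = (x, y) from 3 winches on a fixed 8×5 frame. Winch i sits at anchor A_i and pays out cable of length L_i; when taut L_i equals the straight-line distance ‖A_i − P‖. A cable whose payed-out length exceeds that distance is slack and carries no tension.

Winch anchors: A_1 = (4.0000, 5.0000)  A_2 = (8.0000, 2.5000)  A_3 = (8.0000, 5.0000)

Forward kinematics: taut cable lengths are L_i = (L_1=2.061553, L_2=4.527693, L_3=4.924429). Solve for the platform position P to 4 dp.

(3.5000, 3.0000)

circle eqns → linear via eq_j − eq_1; set k_j = A_j·A_j − L_j²
k_1 = 16.0000+25.0000−4.2500 = 36.7500
-8.0000·x + 5.0000·y = k_1−k_2 = -13.0000
-8.0000·x + 0.0000·y = k_1−k_3 = -28.0000
solve first two rows → x=3.5000, y=3.0000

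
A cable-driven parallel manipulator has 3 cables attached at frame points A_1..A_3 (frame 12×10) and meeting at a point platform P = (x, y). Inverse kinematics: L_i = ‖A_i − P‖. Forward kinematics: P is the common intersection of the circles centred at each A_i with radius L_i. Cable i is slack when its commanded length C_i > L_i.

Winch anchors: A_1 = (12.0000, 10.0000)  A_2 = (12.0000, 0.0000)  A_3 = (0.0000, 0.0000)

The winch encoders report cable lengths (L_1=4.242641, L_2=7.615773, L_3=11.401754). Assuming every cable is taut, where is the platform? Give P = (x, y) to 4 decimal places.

circle eqns → linear via eq_j − eq_1; set q_j = A_j·A_j − L_j²
q_1 = 144.0000+100.0000−18.0000 = 226.0000
0.0000·x + 20.0000·y = q_1−q_2 = 140.0000
24.0000·x + 20.0000·y = q_1−q_3 = 356.0000
solve first two rows → x=9.0000, y=7.0000

(9.0000, 7.0000)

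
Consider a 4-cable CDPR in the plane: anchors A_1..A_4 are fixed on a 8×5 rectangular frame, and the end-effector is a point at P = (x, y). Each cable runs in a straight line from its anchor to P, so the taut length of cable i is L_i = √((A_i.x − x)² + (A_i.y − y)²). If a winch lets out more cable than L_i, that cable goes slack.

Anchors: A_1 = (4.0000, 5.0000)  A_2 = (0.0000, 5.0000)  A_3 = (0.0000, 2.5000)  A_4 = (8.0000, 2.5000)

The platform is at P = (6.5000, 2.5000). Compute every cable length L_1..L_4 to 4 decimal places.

(3.5355, 6.9642, 6.5000, 1.5000)

L_1: Δ = A_1−P = (-2.5000, 2.5000) → ‖Δ‖ = √12.5000 = 3.5355
L_2: Δ = A_2−P = (-6.5000, 2.5000) → ‖Δ‖ = √48.5000 = 6.9642
L_3: Δ = A_3−P = (-6.5000, 0.0000) → ‖Δ‖ = √42.2500 = 6.5000
L_4: Δ = A_4−P = (1.5000, 0.0000) → ‖Δ‖ = √2.2500 = 1.5000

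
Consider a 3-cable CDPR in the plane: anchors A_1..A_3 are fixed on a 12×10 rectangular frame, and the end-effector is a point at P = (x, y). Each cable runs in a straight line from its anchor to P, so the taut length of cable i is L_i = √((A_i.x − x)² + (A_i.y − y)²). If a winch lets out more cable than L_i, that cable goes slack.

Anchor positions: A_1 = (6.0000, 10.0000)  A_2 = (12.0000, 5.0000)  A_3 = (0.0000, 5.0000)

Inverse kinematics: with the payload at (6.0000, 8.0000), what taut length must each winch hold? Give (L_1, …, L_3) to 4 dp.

cable 1: Δx=0.0000, Δy=2.0000; L_1 = √(Δx²+Δy²) = 2.0000
cable 2: Δx=6.0000, Δy=-3.0000; L_2 = √(Δx²+Δy²) = 6.7082
cable 3: Δx=-6.0000, Δy=-3.0000; L_3 = √(Δx²+Δy²) = 6.7082

(2.0000, 6.7082, 6.7082)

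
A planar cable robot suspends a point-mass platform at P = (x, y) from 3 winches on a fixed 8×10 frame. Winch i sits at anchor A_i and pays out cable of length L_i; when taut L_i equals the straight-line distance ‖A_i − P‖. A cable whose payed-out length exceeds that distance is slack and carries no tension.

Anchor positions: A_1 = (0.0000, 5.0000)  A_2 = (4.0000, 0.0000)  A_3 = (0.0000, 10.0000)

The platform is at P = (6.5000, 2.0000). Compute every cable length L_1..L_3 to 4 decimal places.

L_1: Δ = A_1−P = (-6.5000, 3.0000) → ‖Δ‖ = √51.2500 = 7.1589
L_2: Δ = A_2−P = (-2.5000, -2.0000) → ‖Δ‖ = √10.2500 = 3.2016
L_3: Δ = A_3−P = (-6.5000, 8.0000) → ‖Δ‖ = √106.2500 = 10.3078

(7.1589, 3.2016, 10.3078)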